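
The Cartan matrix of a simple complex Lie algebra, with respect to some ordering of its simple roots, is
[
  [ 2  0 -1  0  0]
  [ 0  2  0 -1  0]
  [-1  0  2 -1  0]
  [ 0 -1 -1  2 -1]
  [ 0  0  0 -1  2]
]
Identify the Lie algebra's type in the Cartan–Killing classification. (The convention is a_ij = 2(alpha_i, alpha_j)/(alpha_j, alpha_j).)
D5

The matrix has rank 5 with 2's on the diagonal. Reading the off-diagonal entries as Dynkin edges (a single edge where a_ij = a_ji = -1; a double or triple edge where a_ij * a_ji = 2 or 3), the diagram is a chain of 3 nodes with a fork of two nodes at one end (D_5). One simple-root ordering that puts it in standard form is (alpha_1, alpha_3, alpha_4, alpha_2, alpha_5). So the algebra is type D_5, i.e. so(10).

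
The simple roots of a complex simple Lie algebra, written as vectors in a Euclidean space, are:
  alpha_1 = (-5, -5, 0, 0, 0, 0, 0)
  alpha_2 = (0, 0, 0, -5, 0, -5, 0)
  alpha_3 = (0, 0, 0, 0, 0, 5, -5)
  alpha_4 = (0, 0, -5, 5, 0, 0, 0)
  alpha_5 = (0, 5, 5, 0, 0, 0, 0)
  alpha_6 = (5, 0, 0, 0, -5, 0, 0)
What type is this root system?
type A_6

Compute the Cartan integers a_ij = 2(alpha_i, alpha_j)/(alpha_j, alpha_j); the resulting 6x6 Cartan matrix is
[[2, 0, 0, 0, -1, -1], [0, 2, -1, -1, 0, 0], [0, -1, 2, 0, 0, 0], [0, -1, 0, 2, -1, 0], [-1, 0, 0, -1, 2, 0], [-1, 0, 0, 0, 0, 2]].
All simple roots have the same length, so the diagram is simply laced. The associated Dynkin diagram is a chain of 6 nodes with single edges (A_6), so the type is A_6 (the algebra sl(7)).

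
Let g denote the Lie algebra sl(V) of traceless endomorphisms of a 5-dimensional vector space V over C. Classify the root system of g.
This is sl(5), which has dimension 5^2 - 1 = 24 and rank 5 - 1 = 4 (a Cartan subalgebra is the diagonal traceless matrices). In the classification of classical Lie algebras, the special linear algebra sl(n+1) has type A_n; here n = 4, so the Dynkin diagram is a chain of 4 nodes with single edges (A_4). Hence the type is A_4.

A4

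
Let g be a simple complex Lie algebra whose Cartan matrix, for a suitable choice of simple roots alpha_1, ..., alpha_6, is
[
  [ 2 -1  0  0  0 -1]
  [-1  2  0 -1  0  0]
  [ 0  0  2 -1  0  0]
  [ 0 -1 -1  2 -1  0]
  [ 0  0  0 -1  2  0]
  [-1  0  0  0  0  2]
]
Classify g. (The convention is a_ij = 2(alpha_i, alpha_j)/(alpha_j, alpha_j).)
The matrix has rank 6 with 2's on the diagonal. Reading the off-diagonal entries as Dynkin edges (a single edge where a_ij = a_ji = -1; a double or triple edge where a_ij * a_ji = 2 or 3), the diagram is a chain of 4 nodes with a fork of two nodes at one end (D_6). One simple-root ordering that puts it in standard form is (alpha_6, alpha_1, alpha_2, alpha_4, alpha_5, alpha_3). So the algebra is type D_6, i.e. so(12).

D6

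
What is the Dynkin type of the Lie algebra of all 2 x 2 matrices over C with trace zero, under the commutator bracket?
type A_1

This is sl(2), which has dimension 2^2 - 1 = 3 and rank 2 - 1 = 1 (a Cartan subalgebra is the diagonal traceless matrices). In the classification of classical Lie algebras, the special linear algebra sl(n+1) has type A_n; here n = 1, so the Dynkin diagram is a chain of 1 nodes with single edges (A_1). Hence the type is A_1.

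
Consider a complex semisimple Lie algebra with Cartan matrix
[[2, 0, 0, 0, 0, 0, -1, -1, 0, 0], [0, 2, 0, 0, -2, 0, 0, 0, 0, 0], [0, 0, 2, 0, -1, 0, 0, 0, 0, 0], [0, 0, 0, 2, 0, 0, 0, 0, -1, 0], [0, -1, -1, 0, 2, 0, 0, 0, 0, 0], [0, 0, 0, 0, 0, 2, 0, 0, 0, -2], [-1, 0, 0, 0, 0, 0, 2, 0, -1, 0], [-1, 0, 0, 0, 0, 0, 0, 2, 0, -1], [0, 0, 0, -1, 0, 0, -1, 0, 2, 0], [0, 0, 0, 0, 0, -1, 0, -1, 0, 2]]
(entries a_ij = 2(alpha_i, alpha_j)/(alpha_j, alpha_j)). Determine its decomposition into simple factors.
C_3 ⊕ C_7

The diagram associated to this matrix has two connected components: the simple roots {alpha_2, alpha_3, alpha_5} form a chain of 3 nodes with a double edge at one end; the terminal node there is the unique long simple root (C_3), and {alpha_1, alpha_4, alpha_6, alpha_7, alpha_8, alpha_9, alpha_10} form a chain of 7 nodes with a double edge at one end; the terminal node there is the unique long simple root (C_7). A semisimple Lie algebra decomposes uniquely as the direct sum of simple ideals, one per connected component of its Dynkin diagram, so g ≅ C_3 ⊕ C_7 (dimension 21 + 105 = 126).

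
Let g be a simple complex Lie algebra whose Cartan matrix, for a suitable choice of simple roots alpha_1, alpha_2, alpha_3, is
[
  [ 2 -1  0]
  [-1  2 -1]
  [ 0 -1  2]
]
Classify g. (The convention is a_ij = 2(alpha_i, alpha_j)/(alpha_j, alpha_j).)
A_3 (sl(4))

The matrix has rank 3 with 2's on the diagonal. Reading the off-diagonal entries as Dynkin edges (a single edge where a_ij = a_ji = -1; a double or triple edge where a_ij * a_ji = 2 or 3), the diagram is a chain of 3 nodes with single edges (A_3). One simple-root ordering that puts it in standard form is (alpha_3, alpha_2, alpha_1). So the algebra is type A_3, i.e. sl(4).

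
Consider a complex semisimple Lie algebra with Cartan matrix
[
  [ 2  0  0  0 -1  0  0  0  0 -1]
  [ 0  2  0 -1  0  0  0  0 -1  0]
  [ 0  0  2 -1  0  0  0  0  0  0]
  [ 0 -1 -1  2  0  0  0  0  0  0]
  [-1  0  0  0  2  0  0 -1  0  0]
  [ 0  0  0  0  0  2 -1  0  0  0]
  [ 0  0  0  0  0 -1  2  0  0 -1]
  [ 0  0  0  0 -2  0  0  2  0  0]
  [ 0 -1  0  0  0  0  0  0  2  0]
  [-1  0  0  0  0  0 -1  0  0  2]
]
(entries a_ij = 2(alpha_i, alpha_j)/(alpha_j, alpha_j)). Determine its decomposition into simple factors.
The diagram associated to this matrix has two connected components: the simple roots {alpha_2, alpha_3, alpha_4, alpha_9} form a chain of 4 nodes with single edges (A_4), and {alpha_1, alpha_5, alpha_6, alpha_7, alpha_8, alpha_10} form a chain of 6 nodes with a double edge at one end; the terminal node there is the unique long simple root (C_6). A semisimple Lie algebra decomposes uniquely as the direct sum of simple ideals, one per connected component of its Dynkin diagram, so g ≅ A_4 ⊕ C_6 (dimension 24 + 78 = 102).

A_4 (sl(5)) ⊕ C_6 (sp(12))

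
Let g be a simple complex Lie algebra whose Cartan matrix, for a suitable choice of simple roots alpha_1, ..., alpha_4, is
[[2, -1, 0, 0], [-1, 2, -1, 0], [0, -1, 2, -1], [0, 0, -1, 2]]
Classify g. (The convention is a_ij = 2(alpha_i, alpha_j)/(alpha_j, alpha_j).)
type A_4

The matrix has rank 4 with 2's on the diagonal. Reading the off-diagonal entries as Dynkin edges (a single edge where a_ij = a_ji = -1; a double or triple edge where a_ij * a_ji = 2 or 3), the diagram is a chain of 4 nodes with single edges (A_4). One simple-root ordering that puts it in standard form is (alpha_1, alpha_2, alpha_3, alpha_4). So the algebra is type A_4, i.e. sl(5).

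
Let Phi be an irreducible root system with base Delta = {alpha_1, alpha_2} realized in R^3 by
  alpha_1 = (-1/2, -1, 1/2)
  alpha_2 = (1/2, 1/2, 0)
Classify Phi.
G_2

Compute the Cartan integers a_ij = 2(alpha_i, alpha_j)/(alpha_j, alpha_j); the resulting 2x2 Cartan matrix is
[[2, -3], [-1, 2]].
The roots have two lengths (squared-length ratio 3:1); the short ones are alpha_{2}. The associated Dynkin diagram is two nodes joined by a triple edge (G_2), so the type is G_2.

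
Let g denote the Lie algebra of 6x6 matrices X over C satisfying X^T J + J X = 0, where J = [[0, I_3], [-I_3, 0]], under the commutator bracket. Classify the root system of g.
This is sp(6), which has dimension 6(6+1)/2 = 21 and rank 6/2 = 3. In the classification of classical Lie algebras, the symplectic algebra sp(2n) has type C_n; here n = 3, so the Dynkin diagram is a chain of 3 nodes with a double edge at one end; the terminal node there is the unique long simple root (C_3). Hence the type is C_3.

C_3 (sp(6))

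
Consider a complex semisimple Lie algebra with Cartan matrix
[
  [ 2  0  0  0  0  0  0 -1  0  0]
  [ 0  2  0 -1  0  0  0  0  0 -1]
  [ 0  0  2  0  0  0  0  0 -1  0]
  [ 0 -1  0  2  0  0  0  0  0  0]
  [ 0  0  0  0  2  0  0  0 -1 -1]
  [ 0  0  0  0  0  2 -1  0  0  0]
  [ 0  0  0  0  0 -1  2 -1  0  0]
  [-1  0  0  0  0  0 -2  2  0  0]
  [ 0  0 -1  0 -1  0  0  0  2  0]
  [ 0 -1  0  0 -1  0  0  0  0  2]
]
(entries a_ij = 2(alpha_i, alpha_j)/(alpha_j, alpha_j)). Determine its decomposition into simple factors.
A_6 + F_4

The diagram associated to this matrix has two connected components: the simple roots {alpha_2, alpha_3, alpha_4, alpha_5, alpha_9, alpha_10} form a chain of 6 nodes with single edges (A_6), and {alpha_1, alpha_6, alpha_7, alpha_8} form a chain of 4 nodes with a double edge between the middle two (F_4). A semisimple Lie algebra decomposes uniquely as the direct sum of simple ideals, one per connected component of its Dynkin diagram, so g ≅ A_6 ⊕ F_4 (dimension 48 + 52 = 100).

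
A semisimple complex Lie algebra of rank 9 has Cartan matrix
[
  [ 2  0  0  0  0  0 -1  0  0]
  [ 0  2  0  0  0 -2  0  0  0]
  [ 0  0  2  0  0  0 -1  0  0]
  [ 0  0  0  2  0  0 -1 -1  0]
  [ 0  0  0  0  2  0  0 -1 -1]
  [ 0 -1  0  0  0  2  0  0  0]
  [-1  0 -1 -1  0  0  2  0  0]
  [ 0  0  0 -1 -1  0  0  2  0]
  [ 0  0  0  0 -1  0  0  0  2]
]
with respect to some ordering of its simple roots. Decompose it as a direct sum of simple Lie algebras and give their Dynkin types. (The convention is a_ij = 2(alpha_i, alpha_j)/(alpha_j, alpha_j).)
The diagram associated to this matrix has two connected components: the simple roots {alpha_2, alpha_6} form a chain of 2 nodes with a double edge at one end; the terminal node there is the unique short simple root (B_2), and {alpha_1, alpha_3, alpha_4, alpha_5, alpha_7, alpha_8, alpha_9} form a chain of 5 nodes with a fork of two nodes at one end (D_7). A semisimple Lie algebra decomposes uniquely as the direct sum of simple ideals, one per connected component of its Dynkin diagram, so g ≅ B_2 ⊕ D_7 (dimension 10 + 91 = 101).

type B_2 ⊕ type D_7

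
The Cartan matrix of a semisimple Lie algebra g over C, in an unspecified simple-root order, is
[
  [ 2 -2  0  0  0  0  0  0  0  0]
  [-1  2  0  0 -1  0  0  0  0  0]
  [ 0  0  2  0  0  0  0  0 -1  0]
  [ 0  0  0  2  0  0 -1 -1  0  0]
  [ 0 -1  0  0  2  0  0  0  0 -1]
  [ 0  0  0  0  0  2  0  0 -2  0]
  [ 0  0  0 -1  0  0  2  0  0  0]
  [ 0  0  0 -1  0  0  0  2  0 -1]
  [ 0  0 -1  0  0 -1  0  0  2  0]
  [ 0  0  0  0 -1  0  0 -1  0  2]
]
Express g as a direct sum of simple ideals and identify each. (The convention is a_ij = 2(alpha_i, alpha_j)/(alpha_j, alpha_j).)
The diagram associated to this matrix has two connected components: the simple roots {alpha_3, alpha_6, alpha_9} form a chain of 3 nodes with a double edge at one end; the terminal node there is the unique long simple root (C_3), and {alpha_1, alpha_2, alpha_4, alpha_5, alpha_7, alpha_8, alpha_10} form a chain of 7 nodes with a double edge at one end; the terminal node there is the unique long simple root (C_7). A semisimple Lie algebra decomposes uniquely as the direct sum of simple ideals, one per connected component of its Dynkin diagram, so g ≅ C_3 ⊕ C_7 (dimension 21 + 105 = 126).

type C_3 + type C_7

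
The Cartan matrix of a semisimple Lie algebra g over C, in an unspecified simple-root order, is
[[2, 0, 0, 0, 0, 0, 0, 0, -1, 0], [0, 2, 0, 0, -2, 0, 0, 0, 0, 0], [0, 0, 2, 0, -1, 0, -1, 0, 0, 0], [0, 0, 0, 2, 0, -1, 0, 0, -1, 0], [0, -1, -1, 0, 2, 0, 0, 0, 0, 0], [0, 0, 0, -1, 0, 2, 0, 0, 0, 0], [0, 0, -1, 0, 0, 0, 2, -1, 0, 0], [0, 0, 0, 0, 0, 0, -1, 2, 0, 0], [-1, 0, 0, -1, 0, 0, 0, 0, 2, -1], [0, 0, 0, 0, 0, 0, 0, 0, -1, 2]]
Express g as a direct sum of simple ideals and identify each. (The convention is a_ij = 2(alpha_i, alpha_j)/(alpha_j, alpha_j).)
C_5 (sp(10)) + D_5 (so(10))

The diagram associated to this matrix has two connected components: the simple roots {alpha_2, alpha_3, alpha_5, alpha_7, alpha_8} form a chain of 5 nodes with a double edge at one end; the terminal node there is the unique long simple root (C_5), and {alpha_1, alpha_4, alpha_6, alpha_9, alpha_10} form a chain of 3 nodes with a fork of two nodes at one end (D_5). A semisimple Lie algebra decomposes uniquely as the direct sum of simple ideals, one per connected component of its Dynkin diagram, so g ≅ C_5 ⊕ D_5 (dimension 55 + 45 = 100).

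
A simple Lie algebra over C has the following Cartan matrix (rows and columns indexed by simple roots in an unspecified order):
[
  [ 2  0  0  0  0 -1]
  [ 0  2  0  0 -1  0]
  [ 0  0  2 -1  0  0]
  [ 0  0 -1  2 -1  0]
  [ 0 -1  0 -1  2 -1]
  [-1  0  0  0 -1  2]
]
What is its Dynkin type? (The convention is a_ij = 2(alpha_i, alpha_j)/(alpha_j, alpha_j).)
The matrix has rank 6 with 2's on the diagonal. Reading the off-diagonal entries as Dynkin edges (a single edge where a_ij = a_ji = -1; a double or triple edge where a_ij * a_ji = 2 or 3), the diagram is a chain of 5 nodes with one extra node attached to the third node from one end (E_6). One simple-root ordering that puts it in standard form is (alpha_1, alpha_2, alpha_6, alpha_5, alpha_4, alpha_3). So the algebra is type E_6.

E_6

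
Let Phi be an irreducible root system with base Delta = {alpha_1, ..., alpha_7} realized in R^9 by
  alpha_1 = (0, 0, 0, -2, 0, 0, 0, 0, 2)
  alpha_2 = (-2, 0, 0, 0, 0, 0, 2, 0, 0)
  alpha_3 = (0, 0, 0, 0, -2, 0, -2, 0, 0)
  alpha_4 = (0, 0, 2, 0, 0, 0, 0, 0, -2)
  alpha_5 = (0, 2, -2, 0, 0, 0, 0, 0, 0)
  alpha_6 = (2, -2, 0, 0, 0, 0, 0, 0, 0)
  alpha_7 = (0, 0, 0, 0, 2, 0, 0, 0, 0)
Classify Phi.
Compute the Cartan integers a_ij = 2(alpha_i, alpha_j)/(alpha_j, alpha_j); the resulting 7x7 Cartan matrix is
[[2, 0, 0, -1, 0, 0, 0], [0, 2, -1, 0, 0, -1, 0], [0, -1, 2, 0, 0, 0, -2], [-1, 0, 0, 2, -1, 0, 0], [0, 0, 0, -1, 2, -1, 0], [0, -1, 0, 0, -1, 2, 0], [0, 0, -1, 0, 0, 0, 2]].
The roots have two lengths (squared-length ratio 2:1); the short ones are alpha_{7}. The associated Dynkin diagram is a chain of 7 nodes with a double edge at one end; the terminal node there is the unique short simple root (B_7), so the type is B_7 (the algebra so(15)).

type B_7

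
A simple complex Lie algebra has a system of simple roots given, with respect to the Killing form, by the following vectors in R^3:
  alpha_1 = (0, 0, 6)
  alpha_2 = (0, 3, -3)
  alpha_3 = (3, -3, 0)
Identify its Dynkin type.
Compute the Cartan integers a_ij = 2(alpha_i, alpha_j)/(alpha_j, alpha_j); the resulting 3x3 Cartan matrix is
[[2, -2, 0], [-1, 2, -1], [0, -1, 2]].
The roots have two lengths (squared-length ratio 2:1); the short ones are alpha_{2,3}. The associated Dynkin diagram is a chain of 3 nodes with a double edge at one end; the terminal node there is the unique long simple root (C_3), so the type is C_3 (the algebra sp(6)).

C_3 (sp(6))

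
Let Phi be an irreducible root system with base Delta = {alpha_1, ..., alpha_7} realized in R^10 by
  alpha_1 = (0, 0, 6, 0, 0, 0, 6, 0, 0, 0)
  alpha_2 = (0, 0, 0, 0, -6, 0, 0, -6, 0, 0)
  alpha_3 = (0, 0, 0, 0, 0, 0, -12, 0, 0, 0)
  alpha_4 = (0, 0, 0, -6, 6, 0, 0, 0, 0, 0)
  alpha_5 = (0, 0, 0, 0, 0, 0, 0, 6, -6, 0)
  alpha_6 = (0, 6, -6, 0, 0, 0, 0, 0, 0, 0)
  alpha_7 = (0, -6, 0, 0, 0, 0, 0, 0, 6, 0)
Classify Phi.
C_7

Compute the Cartan integers a_ij = 2(alpha_i, alpha_j)/(alpha_j, alpha_j); the resulting 7x7 Cartan matrix is
[[2, 0, -1, 0, 0, -1, 0], [0, 2, 0, -1, -1, 0, 0], [-2, 0, 2, 0, 0, 0, 0], [0, -1, 0, 2, 0, 0, 0], [0, -1, 0, 0, 2, 0, -1], [-1, 0, 0, 0, 0, 2, -1], [0, 0, 0, 0, -1, -1, 2]].
The roots have two lengths (squared-length ratio 2:1); the short ones are alpha_{1,2,4,5,6,7}. The associated Dynkin diagram is a chain of 7 nodes with a double edge at one end; the terminal node there is the unique long simple root (C_7), so the type is C_7 (the algebra sp(14)).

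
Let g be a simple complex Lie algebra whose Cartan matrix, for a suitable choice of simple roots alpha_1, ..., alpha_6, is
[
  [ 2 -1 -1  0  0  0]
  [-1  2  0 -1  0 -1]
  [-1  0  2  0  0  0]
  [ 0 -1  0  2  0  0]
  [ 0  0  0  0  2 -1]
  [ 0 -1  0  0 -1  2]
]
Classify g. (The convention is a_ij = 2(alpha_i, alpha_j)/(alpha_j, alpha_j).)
E_6

The matrix has rank 6 with 2's on the diagonal. Reading the off-diagonal entries as Dynkin edges (a single edge where a_ij = a_ji = -1; a double or triple edge where a_ij * a_ji = 2 or 3), the diagram is a chain of 5 nodes with one extra node attached to the third node from one end (E_6). One simple-root ordering that puts it in standard form is (alpha_3, alpha_4, alpha_1, alpha_2, alpha_6, alpha_5). So the algebra is type E_6.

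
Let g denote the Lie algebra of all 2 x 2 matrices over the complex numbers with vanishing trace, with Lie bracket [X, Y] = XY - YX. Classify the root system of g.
This is sl(2), which has dimension 2^2 - 1 = 3 and rank 2 - 1 = 1 (a Cartan subalgebra is the diagonal traceless matrices). In the classification of classical Lie algebras, the special linear algebra sl(n+1) has type A_n; here n = 1, so the Dynkin diagram is a chain of 1 nodes with single edges (A_1). Hence the type is A_1.

A_1 (sl(2))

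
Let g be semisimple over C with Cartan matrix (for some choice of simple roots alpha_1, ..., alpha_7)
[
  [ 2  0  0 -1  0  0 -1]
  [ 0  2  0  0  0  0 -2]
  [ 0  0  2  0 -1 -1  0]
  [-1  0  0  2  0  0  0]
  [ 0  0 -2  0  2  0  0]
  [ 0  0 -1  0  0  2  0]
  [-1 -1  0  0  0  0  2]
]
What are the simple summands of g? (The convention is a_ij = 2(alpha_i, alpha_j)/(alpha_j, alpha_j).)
The diagram associated to this matrix has two connected components: the simple roots {alpha_3, alpha_5, alpha_6} form a chain of 3 nodes with a double edge at one end; the terminal node there is the unique long simple root (C_3), and {alpha_1, alpha_2, alpha_4, alpha_7} form a chain of 4 nodes with a double edge at one end; the terminal node there is the unique long simple root (C_4). A semisimple Lie algebra decomposes uniquely as the direct sum of simple ideals, one per connected component of its Dynkin diagram, so g ≅ C_3 ⊕ C_4 (dimension 21 + 36 = 57).

type C_3 + type C_4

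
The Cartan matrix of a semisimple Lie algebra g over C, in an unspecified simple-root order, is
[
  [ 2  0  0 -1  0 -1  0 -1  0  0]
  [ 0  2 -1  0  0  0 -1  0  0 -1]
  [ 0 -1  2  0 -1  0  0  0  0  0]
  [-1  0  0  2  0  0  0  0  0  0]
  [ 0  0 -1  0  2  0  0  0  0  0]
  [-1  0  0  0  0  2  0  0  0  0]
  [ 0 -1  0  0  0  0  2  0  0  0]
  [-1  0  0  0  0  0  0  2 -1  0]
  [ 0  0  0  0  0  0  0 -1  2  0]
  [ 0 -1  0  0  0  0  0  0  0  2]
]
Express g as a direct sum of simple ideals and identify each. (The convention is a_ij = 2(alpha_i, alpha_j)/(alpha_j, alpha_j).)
The diagram associated to this matrix has two connected components: the simple roots {alpha_1, alpha_4, alpha_6, alpha_8, alpha_9} form a chain of 3 nodes with a fork of two nodes at one end (D_5), and {alpha_2, alpha_3, alpha_5, alpha_7, alpha_10} form a chain of 3 nodes with a fork of two nodes at one end (D_5). A semisimple Lie algebra decomposes uniquely as the direct sum of simple ideals, one per connected component of its Dynkin diagram, so g ≅ D_5 ⊕ D_5 (dimension 45 + 45 = 90).

D_5 + D_5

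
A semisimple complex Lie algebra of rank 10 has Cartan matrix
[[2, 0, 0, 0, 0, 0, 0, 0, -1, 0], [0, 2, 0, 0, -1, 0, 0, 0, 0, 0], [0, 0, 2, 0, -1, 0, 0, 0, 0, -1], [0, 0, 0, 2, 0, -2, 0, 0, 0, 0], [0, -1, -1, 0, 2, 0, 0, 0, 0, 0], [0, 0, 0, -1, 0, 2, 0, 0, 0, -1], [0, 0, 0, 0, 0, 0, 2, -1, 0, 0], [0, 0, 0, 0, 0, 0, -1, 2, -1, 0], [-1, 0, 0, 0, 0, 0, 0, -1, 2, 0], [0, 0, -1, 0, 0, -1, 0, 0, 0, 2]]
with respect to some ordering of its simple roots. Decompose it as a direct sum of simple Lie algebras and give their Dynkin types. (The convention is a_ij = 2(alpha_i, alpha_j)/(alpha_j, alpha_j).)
The diagram associated to this matrix has two connected components: the simple roots {alpha_1, alpha_7, alpha_8, alpha_9} form a chain of 4 nodes with single edges (A_4), and {alpha_2, alpha_3, alpha_4, alpha_5, alpha_6, alpha_10} form a chain of 6 nodes with a double edge at one end; the terminal node there is the unique long simple root (C_6). A semisimple Lie algebra decomposes uniquely as the direct sum of simple ideals, one per connected component of its Dynkin diagram, so g ≅ A_4 ⊕ C_6 (dimension 24 + 78 = 102).

type A_4 + type C_6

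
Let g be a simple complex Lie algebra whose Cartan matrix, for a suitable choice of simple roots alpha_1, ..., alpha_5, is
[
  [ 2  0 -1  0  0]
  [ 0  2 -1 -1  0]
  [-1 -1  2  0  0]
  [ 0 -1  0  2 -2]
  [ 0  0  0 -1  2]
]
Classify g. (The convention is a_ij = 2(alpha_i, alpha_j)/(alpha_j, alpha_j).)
type B_5

The matrix has rank 5 with 2's on the diagonal. Reading the off-diagonal entries as Dynkin edges (a single edge where a_ij = a_ji = -1; a double or triple edge where a_ij * a_ji = 2 or 3), the diagram is a chain of 5 nodes with a double edge at one end; the terminal node there is the unique short simple root (B_5). One simple-root ordering that puts it in standard form is (alpha_1, alpha_3, alpha_2, alpha_4, alpha_5). So the algebra is type B_5, i.e. so(11).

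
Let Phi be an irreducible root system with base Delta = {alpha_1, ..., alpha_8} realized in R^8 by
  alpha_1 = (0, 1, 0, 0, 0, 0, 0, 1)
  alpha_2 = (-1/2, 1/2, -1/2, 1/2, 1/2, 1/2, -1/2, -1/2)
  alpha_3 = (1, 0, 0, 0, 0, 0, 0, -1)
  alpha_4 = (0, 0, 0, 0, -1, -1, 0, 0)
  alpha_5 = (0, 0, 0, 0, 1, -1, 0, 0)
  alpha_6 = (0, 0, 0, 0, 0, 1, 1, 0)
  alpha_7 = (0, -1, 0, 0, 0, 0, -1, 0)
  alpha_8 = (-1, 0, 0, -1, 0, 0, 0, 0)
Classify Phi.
type E_8

Compute the Cartan integers a_ij = 2(alpha_i, alpha_j)/(alpha_j, alpha_j); the resulting 8x8 Cartan matrix is
[[2, 0, -1, 0, 0, 0, -1, 0], [0, 2, 0, -1, 0, 0, 0, 0], [-1, 0, 2, 0, 0, 0, 0, -1], [0, -1, 0, 2, 0, -1, 0, 0], [0, 0, 0, 0, 2, -1, 0, 0], [0, 0, 0, -1, -1, 2, -1, 0], [-1, 0, 0, 0, 0, -1, 2, 0], [0, 0, -1, 0, 0, 0, 0, 2]].
All simple roots have the same length, so the diagram is simply laced. The associated Dynkin diagram is a chain of 7 nodes with one extra node attached to the third node from one end (E_8), so the type is E_8.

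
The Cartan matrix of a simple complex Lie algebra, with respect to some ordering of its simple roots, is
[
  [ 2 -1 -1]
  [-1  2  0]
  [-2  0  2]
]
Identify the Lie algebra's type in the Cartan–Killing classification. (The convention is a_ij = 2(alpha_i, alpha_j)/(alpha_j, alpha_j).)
The matrix has rank 3 with 2's on the diagonal. Reading the off-diagonal entries as Dynkin edges (a single edge where a_ij = a_ji = -1; a double or triple edge where a_ij * a_ji = 2 or 3), the diagram is a chain of 3 nodes with a double edge at one end; the terminal node there is the unique long simple root (C_3). One simple-root ordering that puts it in standard form is (alpha_2, alpha_1, alpha_3). So the algebra is type C_3, i.e. sp(6).

C_3 (sp(6))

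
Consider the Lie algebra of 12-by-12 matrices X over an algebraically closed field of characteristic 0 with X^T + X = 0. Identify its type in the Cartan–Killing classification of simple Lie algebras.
This is so(12) with 12 even, which has dimension 12(12-1)/2 = 66 and rank 12/2 = 6. In the classification of classical Lie algebras, the orthogonal algebra so(2n) in an even number of variables has type D_n; here n = 6, so the Dynkin diagram is a chain of 4 nodes with a fork of two nodes at one end (D_6). Hence the type is D_6.

D6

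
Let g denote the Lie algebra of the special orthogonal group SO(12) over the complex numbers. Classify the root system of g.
This is so(12) with 12 even, which has dimension 12(12-1)/2 = 66 and rank 12/2 = 6. In the classification of classical Lie algebras, the orthogonal algebra so(2n) in an even number of variables has type D_n; here n = 6, so the Dynkin diagram is a chain of 4 nodes with a fork of two nodes at one end (D_6). Hence the type is D_6.

D6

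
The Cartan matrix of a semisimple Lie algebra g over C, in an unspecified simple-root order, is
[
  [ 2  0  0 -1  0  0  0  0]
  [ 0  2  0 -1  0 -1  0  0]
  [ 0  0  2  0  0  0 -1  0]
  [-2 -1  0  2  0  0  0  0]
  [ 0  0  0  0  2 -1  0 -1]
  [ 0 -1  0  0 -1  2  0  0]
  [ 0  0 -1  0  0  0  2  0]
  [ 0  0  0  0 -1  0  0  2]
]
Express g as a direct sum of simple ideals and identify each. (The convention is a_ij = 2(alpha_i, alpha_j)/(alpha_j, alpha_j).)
A_2 (sl(3)) + B_6 (so(13))

The diagram associated to this matrix has two connected components: the simple roots {alpha_3, alpha_7} form a chain of 2 nodes with single edges (A_2), and {alpha_1, alpha_2, alpha_4, alpha_5, alpha_6, alpha_8} form a chain of 6 nodes with a double edge at one end; the terminal node there is the unique short simple root (B_6). A semisimple Lie algebra decomposes uniquely as the direct sum of simple ideals, one per connected component of its Dynkin diagram, so g ≅ A_2 ⊕ B_6 (dimension 8 + 78 = 86).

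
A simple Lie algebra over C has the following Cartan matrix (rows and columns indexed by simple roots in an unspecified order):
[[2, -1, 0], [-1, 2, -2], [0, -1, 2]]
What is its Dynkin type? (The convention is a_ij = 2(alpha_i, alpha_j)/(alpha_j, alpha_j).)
B_3

The matrix has rank 3 with 2's on the diagonal. Reading the off-diagonal entries as Dynkin edges (a single edge where a_ij = a_ji = -1; a double or triple edge where a_ij * a_ji = 2 or 3), the diagram is a chain of 3 nodes with a double edge at one end; the terminal node there is the unique short simple root (B_3). One simple-root ordering that puts it in standard form is (alpha_1, alpha_2, alpha_3). So the algebra is type B_3, i.e. so(7).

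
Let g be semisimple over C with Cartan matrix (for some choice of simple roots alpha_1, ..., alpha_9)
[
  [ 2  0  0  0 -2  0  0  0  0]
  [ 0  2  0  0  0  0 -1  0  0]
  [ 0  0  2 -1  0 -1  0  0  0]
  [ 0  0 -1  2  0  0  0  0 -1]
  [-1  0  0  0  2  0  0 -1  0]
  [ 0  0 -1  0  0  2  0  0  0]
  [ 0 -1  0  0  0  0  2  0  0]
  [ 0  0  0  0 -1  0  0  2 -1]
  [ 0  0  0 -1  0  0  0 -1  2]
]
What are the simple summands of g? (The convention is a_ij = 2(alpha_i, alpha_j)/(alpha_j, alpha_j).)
A2 ⊕ C7

The diagram associated to this matrix has two connected components: the simple roots {alpha_2, alpha_7} form a chain of 2 nodes with single edges (A_2), and {alpha_1, alpha_3, alpha_4, alpha_5, alpha_6, alpha_8, alpha_9} form a chain of 7 nodes with a double edge at one end; the terminal node there is the unique long simple root (C_7). A semisimple Lie algebra decomposes uniquely as the direct sum of simple ideals, one per connected component of its Dynkin diagram, so g ≅ A_2 ⊕ C_7 (dimension 8 + 105 = 113).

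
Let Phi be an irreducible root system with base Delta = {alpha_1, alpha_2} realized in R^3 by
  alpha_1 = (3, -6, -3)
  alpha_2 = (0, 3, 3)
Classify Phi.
Compute the Cartan integers a_ij = 2(alpha_i, alpha_j)/(alpha_j, alpha_j); the resulting 2x2 Cartan matrix is
[[2, -3], [-1, 2]].
The roots have two lengths (squared-length ratio 3:1); the short ones are alpha_{2}. The associated Dynkin diagram is two nodes joined by a triple edge (G_2), so the type is G_2.

G2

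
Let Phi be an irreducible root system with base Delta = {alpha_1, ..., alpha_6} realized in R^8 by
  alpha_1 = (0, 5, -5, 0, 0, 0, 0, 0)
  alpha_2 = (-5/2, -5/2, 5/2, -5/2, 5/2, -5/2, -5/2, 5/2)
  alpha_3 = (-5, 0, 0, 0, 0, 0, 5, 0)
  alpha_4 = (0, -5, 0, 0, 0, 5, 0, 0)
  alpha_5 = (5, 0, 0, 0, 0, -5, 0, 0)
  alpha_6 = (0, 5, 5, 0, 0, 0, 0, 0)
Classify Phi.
E_6

Compute the Cartan integers a_ij = 2(alpha_i, alpha_j)/(alpha_j, alpha_j); the resulting 6x6 Cartan matrix is
[[2, -1, 0, -1, 0, 0], [-1, 2, 0, 0, 0, 0], [0, 0, 2, 0, -1, 0], [-1, 0, 0, 2, -1, -1], [0, 0, -1, -1, 2, 0], [0, 0, 0, -1, 0, 2]].
All simple roots have the same length, so the diagram is simply laced. The associated Dynkin diagram is a chain of 5 nodes with one extra node attached to the third node from one end (E_6), so the type is E_6.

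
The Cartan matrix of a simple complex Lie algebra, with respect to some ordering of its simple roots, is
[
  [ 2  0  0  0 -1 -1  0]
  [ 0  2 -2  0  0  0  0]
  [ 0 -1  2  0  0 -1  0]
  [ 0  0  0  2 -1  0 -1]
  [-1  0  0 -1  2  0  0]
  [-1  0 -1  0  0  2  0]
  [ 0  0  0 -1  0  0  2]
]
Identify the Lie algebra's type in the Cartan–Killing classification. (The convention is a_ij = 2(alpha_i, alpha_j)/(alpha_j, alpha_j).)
C_7 (sp(14))

The matrix has rank 7 with 2's on the diagonal. Reading the off-diagonal entries as Dynkin edges (a single edge where a_ij = a_ji = -1; a double or triple edge where a_ij * a_ji = 2 or 3), the diagram is a chain of 7 nodes with a double edge at one end; the terminal node there is the unique long simple root (C_7). One simple-root ordering that puts it in standard form is (alpha_7, alpha_4, alpha_5, alpha_1, alpha_6, alpha_3, alpha_2). So the algebra is type C_7, i.e. sp(14).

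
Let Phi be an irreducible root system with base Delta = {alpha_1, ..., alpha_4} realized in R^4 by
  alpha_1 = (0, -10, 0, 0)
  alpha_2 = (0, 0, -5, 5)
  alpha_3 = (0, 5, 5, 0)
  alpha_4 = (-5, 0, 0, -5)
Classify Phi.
Compute the Cartan integers a_ij = 2(alpha_i, alpha_j)/(alpha_j, alpha_j); the resulting 4x4 Cartan matrix is
[[2, 0, -2, 0], [0, 2, -1, -1], [-1, -1, 2, 0], [0, -1, 0, 2]].
The roots have two lengths (squared-length ratio 2:1); the short ones are alpha_{2,3,4}. The associated Dynkin diagram is a chain of 4 nodes with a double edge at one end; the terminal node there is the unique long simple root (C_4), so the type is C_4 (the algebra sp(8)).

C4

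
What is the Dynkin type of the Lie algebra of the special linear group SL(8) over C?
type A_7

This is sl(8), which has dimension 8^2 - 1 = 63 and rank 8 - 1 = 7 (a Cartan subalgebra is the diagonal traceless matrices). In the classification of classical Lie algebras, the special linear algebra sl(n+1) has type A_n; here n = 7, so the Dynkin diagram is a chain of 7 nodes with single edges (A_7). Hence the type is A_7.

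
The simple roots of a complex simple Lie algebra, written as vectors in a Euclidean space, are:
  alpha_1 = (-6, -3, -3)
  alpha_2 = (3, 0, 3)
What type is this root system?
type G_2

Compute the Cartan integers a_ij = 2(alpha_i, alpha_j)/(alpha_j, alpha_j); the resulting 2x2 Cartan matrix is
[[2, -3], [-1, 2]].
The roots have two lengths (squared-length ratio 3:1); the short ones are alpha_{2}. The associated Dynkin diagram is two nodes joined by a triple edge (G_2), so the type is G_2.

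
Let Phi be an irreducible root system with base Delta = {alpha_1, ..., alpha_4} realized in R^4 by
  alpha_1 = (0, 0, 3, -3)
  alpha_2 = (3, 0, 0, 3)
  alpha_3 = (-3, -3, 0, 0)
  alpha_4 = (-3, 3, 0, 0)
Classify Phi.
D_4

Compute the Cartan integers a_ij = 2(alpha_i, alpha_j)/(alpha_j, alpha_j); the resulting 4x4 Cartan matrix is
[[2, -1, 0, 0], [-1, 2, -1, -1], [0, -1, 2, 0], [0, -1, 0, 2]].
All simple roots have the same length, so the diagram is simply laced. The associated Dynkin diagram is a chain of 2 nodes with a fork of two nodes at one end (D_4), so the type is D_4 (the algebra so(8)).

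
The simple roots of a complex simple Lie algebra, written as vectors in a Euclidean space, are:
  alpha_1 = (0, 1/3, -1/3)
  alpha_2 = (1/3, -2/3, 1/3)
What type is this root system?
G_2

Compute the Cartan integers a_ij = 2(alpha_i, alpha_j)/(alpha_j, alpha_j); the resulting 2x2 Cartan matrix is
[[2, -1], [-3, 2]].
The roots have two lengths (squared-length ratio 3:1); the short ones are alpha_{1}. The associated Dynkin diagram is two nodes joined by a triple edge (G_2), so the type is G_2.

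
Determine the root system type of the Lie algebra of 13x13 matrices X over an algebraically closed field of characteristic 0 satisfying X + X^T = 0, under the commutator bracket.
B_6

This is so(13) with 13 odd, which has dimension 13(13-1)/2 = 78 and rank (13-1)/2 = 6. In the classification of classical Lie algebras, the orthogonal algebra so(2n+1) in an odd number of variables has type B_n; here n = 6, so the Dynkin diagram is a chain of 6 nodes with a double edge at one end; the terminal node there is the unique short simple root (B_6). Hence the type is B_6.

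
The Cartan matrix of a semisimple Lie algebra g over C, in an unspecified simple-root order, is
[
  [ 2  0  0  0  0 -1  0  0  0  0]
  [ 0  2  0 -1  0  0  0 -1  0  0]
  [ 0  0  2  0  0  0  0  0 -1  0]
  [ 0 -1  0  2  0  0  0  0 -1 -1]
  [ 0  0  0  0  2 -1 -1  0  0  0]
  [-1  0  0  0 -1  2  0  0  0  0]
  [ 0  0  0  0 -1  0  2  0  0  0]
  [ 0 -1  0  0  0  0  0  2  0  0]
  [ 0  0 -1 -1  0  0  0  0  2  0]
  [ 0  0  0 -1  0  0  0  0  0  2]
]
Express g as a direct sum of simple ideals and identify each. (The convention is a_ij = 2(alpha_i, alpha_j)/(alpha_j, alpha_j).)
A4 + E6

The diagram associated to this matrix has two connected components: the simple roots {alpha_1, alpha_5, alpha_6, alpha_7} form a chain of 4 nodes with single edges (A_4), and {alpha_2, alpha_3, alpha_4, alpha_8, alpha_9, alpha_10} form a chain of 5 nodes with one extra node attached to the third node from one end (E_6). A semisimple Lie algebra decomposes uniquely as the direct sum of simple ideals, one per connected component of its Dynkin diagram, so g ≅ A_4 ⊕ E_6 (dimension 24 + 78 = 102).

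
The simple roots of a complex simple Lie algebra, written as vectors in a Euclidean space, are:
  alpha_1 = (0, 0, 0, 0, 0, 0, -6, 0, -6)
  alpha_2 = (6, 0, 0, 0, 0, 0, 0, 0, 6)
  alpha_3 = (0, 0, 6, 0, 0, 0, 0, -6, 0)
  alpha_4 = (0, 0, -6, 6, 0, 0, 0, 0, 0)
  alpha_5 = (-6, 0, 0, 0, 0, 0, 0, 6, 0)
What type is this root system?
A_5 (sl(6))

Compute the Cartan integers a_ij = 2(alpha_i, alpha_j)/(alpha_j, alpha_j); the resulting 5x5 Cartan matrix is
[[2, -1, 0, 0, 0], [-1, 2, 0, 0, -1], [0, 0, 2, -1, -1], [0, 0, -1, 2, 0], [0, -1, -1, 0, 2]].
All simple roots have the same length, so the diagram is simply laced. The associated Dynkin diagram is a chain of 5 nodes with single edges (A_5), so the type is A_5 (the algebra sl(6)).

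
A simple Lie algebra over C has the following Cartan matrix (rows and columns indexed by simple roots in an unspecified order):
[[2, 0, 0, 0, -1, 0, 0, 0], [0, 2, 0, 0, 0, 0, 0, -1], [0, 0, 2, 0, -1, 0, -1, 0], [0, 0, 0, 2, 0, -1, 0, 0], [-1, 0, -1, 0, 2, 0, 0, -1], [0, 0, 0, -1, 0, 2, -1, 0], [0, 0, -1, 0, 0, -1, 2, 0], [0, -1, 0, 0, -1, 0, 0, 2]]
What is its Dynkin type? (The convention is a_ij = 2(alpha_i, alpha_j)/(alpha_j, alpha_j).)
E_8

The matrix has rank 8 with 2's on the diagonal. Reading the off-diagonal entries as Dynkin edges (a single edge where a_ij = a_ji = -1; a double or triple edge where a_ij * a_ji = 2 or 3), the diagram is a chain of 7 nodes with one extra node attached to the third node from one end (E_8). One simple-root ordering that puts it in standard form is (alpha_2, alpha_1, alpha_8, alpha_5, alpha_3, alpha_7, alpha_6, alpha_4). So the algebra is type E_8.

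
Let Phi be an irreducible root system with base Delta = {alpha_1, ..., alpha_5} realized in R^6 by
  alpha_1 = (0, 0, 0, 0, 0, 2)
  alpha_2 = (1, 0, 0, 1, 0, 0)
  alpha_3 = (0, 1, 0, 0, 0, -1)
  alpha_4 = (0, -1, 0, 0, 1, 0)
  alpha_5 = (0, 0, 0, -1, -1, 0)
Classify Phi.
Compute the Cartan integers a_ij = 2(alpha_i, alpha_j)/(alpha_j, alpha_j); the resulting 5x5 Cartan matrix is
[[2, 0, -2, 0, 0], [0, 2, 0, 0, -1], [-1, 0, 2, -1, 0], [0, 0, -1, 2, -1], [0, -1, 0, -1, 2]].
The roots have two lengths (squared-length ratio 2:1); the short ones are alpha_{2,3,4,5}. The associated Dynkin diagram is a chain of 5 nodes with a double edge at one end; the terminal node there is the unique long simple root (C_5), so the type is C_5 (the algebra sp(10)).

C5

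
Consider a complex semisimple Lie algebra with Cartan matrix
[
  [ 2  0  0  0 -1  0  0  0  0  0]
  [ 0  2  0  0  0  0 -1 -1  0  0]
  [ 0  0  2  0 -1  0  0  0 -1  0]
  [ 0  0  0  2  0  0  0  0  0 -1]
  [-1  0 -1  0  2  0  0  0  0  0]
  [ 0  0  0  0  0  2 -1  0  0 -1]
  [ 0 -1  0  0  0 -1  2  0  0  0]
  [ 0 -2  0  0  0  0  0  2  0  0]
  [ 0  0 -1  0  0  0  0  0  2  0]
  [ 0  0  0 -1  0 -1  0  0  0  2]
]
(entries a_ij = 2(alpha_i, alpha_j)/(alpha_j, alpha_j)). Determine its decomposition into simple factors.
The diagram associated to this matrix has two connected components: the simple roots {alpha_1, alpha_3, alpha_5, alpha_9} form a chain of 4 nodes with single edges (A_4), and {alpha_2, alpha_4, alpha_6, alpha_7, alpha_8, alpha_10} form a chain of 6 nodes with a double edge at one end; the terminal node there is the unique long simple root (C_6). A semisimple Lie algebra decomposes uniquely as the direct sum of simple ideals, one per connected component of its Dynkin diagram, so g ≅ A_4 ⊕ C_6 (dimension 24 + 78 = 102).

type A_4 ⊕ type C_6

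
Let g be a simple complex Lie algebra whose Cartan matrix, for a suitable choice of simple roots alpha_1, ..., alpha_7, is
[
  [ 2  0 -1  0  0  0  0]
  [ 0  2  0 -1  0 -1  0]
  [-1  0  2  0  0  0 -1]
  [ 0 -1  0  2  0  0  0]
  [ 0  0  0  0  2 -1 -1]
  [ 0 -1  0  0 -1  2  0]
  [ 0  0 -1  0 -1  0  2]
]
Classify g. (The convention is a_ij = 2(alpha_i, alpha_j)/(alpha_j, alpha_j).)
The matrix has rank 7 with 2's on the diagonal. Reading the off-diagonal entries as Dynkin edges (a single edge where a_ij = a_ji = -1; a double or triple edge where a_ij * a_ji = 2 or 3), the diagram is a chain of 7 nodes with single edges (A_7). One simple-root ordering that puts it in standard form is (alpha_4, alpha_2, alpha_6, alpha_5, alpha_7, alpha_3, alpha_1). So the algebra is type A_7, i.e. sl(8).

A7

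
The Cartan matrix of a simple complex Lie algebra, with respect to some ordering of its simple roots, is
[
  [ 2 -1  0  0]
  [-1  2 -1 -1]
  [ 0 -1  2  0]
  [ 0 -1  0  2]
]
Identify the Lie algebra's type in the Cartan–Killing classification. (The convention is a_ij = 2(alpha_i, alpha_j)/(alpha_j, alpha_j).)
The matrix has rank 4 with 2's on the diagonal. Reading the off-diagonal entries as Dynkin edges (a single edge where a_ij = a_ji = -1; a double or triple edge where a_ij * a_ji = 2 or 3), the diagram is a chain of 2 nodes with a fork of two nodes at one end (D_4). One simple-root ordering that puts it in standard form is (alpha_1, alpha_2, alpha_3, alpha_4). So the algebra is type D_4, i.e. so(8).

D_4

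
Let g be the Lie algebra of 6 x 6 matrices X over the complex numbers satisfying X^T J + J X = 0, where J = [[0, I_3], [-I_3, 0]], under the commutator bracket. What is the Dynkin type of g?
C_3 (sp(6))

This is sp(6), which has dimension 6(6+1)/2 = 21 and rank 6/2 = 3. In the classification of classical Lie algebras, the symplectic algebra sp(2n) has type C_n; here n = 3, so the Dynkin diagram is a chain of 3 nodes with a double edge at one end; the terminal node there is the unique long simple root (C_3). Hence the type is C_3.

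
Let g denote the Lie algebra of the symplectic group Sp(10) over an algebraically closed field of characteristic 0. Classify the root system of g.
This is sp(10), which has dimension 10(10+1)/2 = 55 and rank 10/2 = 5. In the classification of classical Lie algebras, the symplectic algebra sp(2n) has type C_n; here n = 5, so the Dynkin diagram is a chain of 5 nodes with a double edge at one end; the terminal node there is the unique long simple root (C_5). Hence the type is C_5.

C5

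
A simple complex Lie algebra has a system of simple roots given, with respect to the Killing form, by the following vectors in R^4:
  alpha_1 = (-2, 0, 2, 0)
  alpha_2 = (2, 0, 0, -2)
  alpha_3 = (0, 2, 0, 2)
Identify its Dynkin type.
Compute the Cartan integers a_ij = 2(alpha_i, alpha_j)/(alpha_j, alpha_j); the resulting 3x3 Cartan matrix is
[[2, -1, 0], [-1, 2, -1], [0, -1, 2]].
All simple roots have the same length, so the diagram is simply laced. The associated Dynkin diagram is a chain of 3 nodes with single edges (A_3), so the type is A_3 (the algebra sl(4)).

A_3 (sl(4))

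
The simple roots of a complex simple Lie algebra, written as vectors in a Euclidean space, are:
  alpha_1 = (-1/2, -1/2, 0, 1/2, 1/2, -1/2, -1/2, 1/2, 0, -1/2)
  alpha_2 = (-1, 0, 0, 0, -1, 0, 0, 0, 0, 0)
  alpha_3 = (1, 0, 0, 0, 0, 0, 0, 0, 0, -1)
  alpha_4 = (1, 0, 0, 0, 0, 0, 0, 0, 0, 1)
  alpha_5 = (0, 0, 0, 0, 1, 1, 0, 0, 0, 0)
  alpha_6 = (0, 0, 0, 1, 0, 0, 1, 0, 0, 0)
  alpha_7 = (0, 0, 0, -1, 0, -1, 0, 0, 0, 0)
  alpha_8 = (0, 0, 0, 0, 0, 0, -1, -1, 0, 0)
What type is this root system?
E8

Compute the Cartan integers a_ij = 2(alpha_i, alpha_j)/(alpha_j, alpha_j); the resulting 8x8 Cartan matrix is
[[2, 0, 0, -1, 0, 0, 0, 0], [0, 2, -1, -1, -1, 0, 0, 0], [0, -1, 2, 0, 0, 0, 0, 0], [-1, -1, 0, 2, 0, 0, 0, 0], [0, -1, 0, 0, 2, 0, -1, 0], [0, 0, 0, 0, 0, 2, -1, -1], [0, 0, 0, 0, -1, -1, 2, 0], [0, 0, 0, 0, 0, -1, 0, 2]].
All simple roots have the same length, so the diagram is simply laced. The associated Dynkin diagram is a chain of 7 nodes with one extra node attached to the third node from one end (E_8), so the type is E_8.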